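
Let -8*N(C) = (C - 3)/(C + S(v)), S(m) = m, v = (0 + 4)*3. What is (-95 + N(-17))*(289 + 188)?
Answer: -91107/2 ≈ -45554.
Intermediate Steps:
v = 12 (v = 4*3 = 12)
N(C) = -(-3 + C)/(8*(12 + C)) (N(C) = -(C - 3)/(8*(C + 12)) = -(-3 + C)/(8*(12 + C)))
(-95 + N(-17))*(289 + 188) = (-95 + (3 - 1*(-17))/(8*(12 - 17)))*(289 + 188) = (-95 + (⅛)*(3 + 17)/(-5))*477 = (-95 + (⅛)*(-⅕)*20)*477 = (-95 - ½)*477 = -191/2*477 = -91107/2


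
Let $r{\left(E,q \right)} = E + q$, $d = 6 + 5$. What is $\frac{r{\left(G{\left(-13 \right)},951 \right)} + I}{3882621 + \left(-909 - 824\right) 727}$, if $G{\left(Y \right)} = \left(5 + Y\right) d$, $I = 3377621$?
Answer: $\frac{1689242}{1311365} \approx 1.2882$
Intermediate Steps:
$d = 11$
$G{\left(Y \right)} = 55 + 11 Y$ ($G{\left(Y \right)} = \left(5 + Y\right) 11 = 55 + 11 Y$)
$\frac{r{\left(G{\left(-13 \right)},951 \right)} + I}{3882621 + \left(-909 - 824\right) 727} = \frac{\left(\left(55 + 11 \left(-13\right)\right) + 951\right) + 3377621}{3882621 + \left(-909 - 824\right) 727} = \frac{\left(\left(55 - 143\right) + 951\right) + 3377621}{3882621 - 1259891} = \frac{\left(-88 + 951\right) + 3377621}{3882621 - 1259891} = \frac{863 + 3377621}{2622730} = 3378484 \cdot \frac{1}{2622730} = \frac{1689242}{1311365}$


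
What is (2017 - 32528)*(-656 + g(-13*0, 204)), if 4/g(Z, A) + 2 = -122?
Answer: 620502207/31 ≈ 2.0016e+7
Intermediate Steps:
g(Z, A) = -1/31 (g(Z, A) = 4/(-2 - 122) = 4/(-124) = 4*(-1/124) = -1/31)
(2017 - 32528)*(-656 + g(-13*0, 204)) = (2017 - 32528)*(-656 - 1/31) = -30511*(-20337/31) = 620502207/31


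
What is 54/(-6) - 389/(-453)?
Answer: -3688/453 ≈ -8.1413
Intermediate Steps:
54/(-6) - 389/(-453) = 54*(-⅙) - 389*(-1/453) = -9 + 389/453 = -3688/453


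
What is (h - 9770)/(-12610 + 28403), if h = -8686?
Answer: -18456/15793 ≈ -1.1686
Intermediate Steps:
(h - 9770)/(-12610 + 28403) = (-8686 - 9770)/(-12610 + 28403) = -18456/15793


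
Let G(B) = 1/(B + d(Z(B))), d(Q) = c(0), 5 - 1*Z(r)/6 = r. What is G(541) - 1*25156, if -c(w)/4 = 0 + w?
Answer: -13609395/541 ≈ -25156.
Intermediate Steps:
c(w) = -4*w (c(w) = -4*(0 + w) = -4*w)
Z(r) = 30 - 6*r
d(Q) = 0 (d(Q) = -4*0 = 0)
G(B) = 1/B (G(B) = 1/(B + 0) = 1/B)
G(541) - 1*25156 = 1/541 - 1*25156 = 1/541 - 25156 = -13609395/541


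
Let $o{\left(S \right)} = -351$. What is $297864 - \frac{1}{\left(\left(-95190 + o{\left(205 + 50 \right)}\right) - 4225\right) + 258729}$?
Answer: $\frac{47349355031}{158963} \approx 2.9786 \cdot 10^{5}$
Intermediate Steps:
$297864 - \frac{1}{\left(\left(-95190 + o{\left(205 + 50 \right)}\right) - 4225\right) + 258729} = 297864 - \frac{1}{\left(\left(-95190 - 351\right) - 4225\right) + 258729} = 297864 - \frac{1}{\left(-95541 - 4225\right) + 258729} = 297864 - \frac{1}{-99766 + 258729} = 297864 - \frac{1}{158963} = \frac{47349355031}{158963}$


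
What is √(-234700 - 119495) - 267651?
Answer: -267651 + 3*I*√39355 ≈ -2.6765e+5 + 595.14*I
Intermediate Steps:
√(-234700 - 119495) - 267651 = √(-354195) - 267651 = 3*I*√39355 - 267651 = -267651 + 3*I*√39355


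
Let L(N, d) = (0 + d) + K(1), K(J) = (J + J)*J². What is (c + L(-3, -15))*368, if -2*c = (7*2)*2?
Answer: -9936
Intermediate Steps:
K(J) = 2*J³ (K(J) = (2*J)*J² = 2*J³)
c = -14 (c = -7*2*2/2 = -7*2 = -½*28 = -14)
L(N, d) = 2 + d (L(N, d) = (0 + d) + 2*1³ = d + 2*1 = d + 2 = 2 + d)
(c + L(-3, -15))*368 = (-14 + (2 - 15))*368 = (-14 - 13)*368 = -27*368 = -9936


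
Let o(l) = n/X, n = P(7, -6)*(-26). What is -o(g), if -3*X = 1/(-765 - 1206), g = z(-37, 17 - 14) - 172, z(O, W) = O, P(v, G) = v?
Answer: 1076166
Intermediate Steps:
n = -182 (n = 7*(-26) = -182)
g = -209 (g = -37 - 172 = -209)
X = 1/5913 (X = -1/(3*(-765 - 1206)) = -⅓/(-1971) = -⅓*(-1/1971) = 1/5913 ≈ 0.00016912)
o(l) = -1076166 (o(l) = -182/1/5913 = -182*5913 = -1076166)
-o(g) = -1*(-1076166) = 1076166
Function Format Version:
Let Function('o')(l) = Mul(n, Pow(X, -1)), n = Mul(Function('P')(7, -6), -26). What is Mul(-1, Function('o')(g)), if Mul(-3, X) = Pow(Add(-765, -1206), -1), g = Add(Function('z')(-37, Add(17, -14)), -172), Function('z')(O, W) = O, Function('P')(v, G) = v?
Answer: 1076166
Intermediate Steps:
n = -182 (n = Mul(7, -26) = -182)
g = -209 (g = Add(-37, -172) = -209)
X = Rational(1, 5913) (X = Mul(Rational(-1, 3), Pow(Add(-765, -1206), -1)) = Mul(Rational(-1, 3), Pow(-1971, -1)) = Mul(Rational(-1, 3), Rational(-1, 1971)) = Rational(1, 5913) ≈ 0.00016912)
Function('o')(l) = -1076166 (Function('o')(l) = Mul(-182, Pow(Rational(1, 5913), -1)) = Mul(-182, 5913) = -1076166)
Mul(-1, Function('o')(g)) = Mul(-1, -1076166) = 1076166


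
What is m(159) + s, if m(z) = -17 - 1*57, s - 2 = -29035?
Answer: -29107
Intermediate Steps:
s = -29033 (s = 2 - 29035 = -29033)
m(z) = -74 (m(z) = -17 - 57 = -74)
m(159) + s = -74 - 29033 = -29107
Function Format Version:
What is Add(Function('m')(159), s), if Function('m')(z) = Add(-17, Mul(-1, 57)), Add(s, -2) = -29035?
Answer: -29107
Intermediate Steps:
s = -29033 (s = Add(2, -29035) = -29033)
Function('m')(z) = -74 (Function('m')(z) = Add(-17, -57) = -74)
Add(Function('m')(159), s) = Add(-74, -29033) = -29107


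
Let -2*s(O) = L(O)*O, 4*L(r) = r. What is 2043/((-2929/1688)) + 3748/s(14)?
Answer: -190936400/143521 ≈ -1330.4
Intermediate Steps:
L(r) = r/4
s(O) = -O²/8 (s(O) = -O/4*O/2 = -O²/8)
2043/((-2929/1688)) + 3748/s(14) = 2043/((-2929/1688)) + 3748/((-⅛*14²)) = 2043/((-2929*1/1688)) + 3748/((-⅛*196)) = 2043/(-2929/1688) + 3748/(-49/2) = 2043*(-1688/2929) + 3748*(-2/49) = -3448584/2929 - 7496/49 = -190936400/143521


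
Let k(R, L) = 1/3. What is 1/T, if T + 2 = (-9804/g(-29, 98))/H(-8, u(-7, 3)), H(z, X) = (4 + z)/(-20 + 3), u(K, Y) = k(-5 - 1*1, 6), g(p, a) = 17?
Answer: -1/2453 ≈ -0.00040766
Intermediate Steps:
k(R, L) = ⅓
u(K, Y) = ⅓
H(z, X) = -4/17 - z/17 (H(z, X) = (4 + z)/(-17) = (4 + z)*(-1/17) = -4/17 - z/17)
T = -2453 (T = -2 + (-9804/17)/(-4/17 - 1/17*(-8)) = -2 + (-9804*1/17)/(-4/17 + 8/17) = -2 - 9804/(17*4/17) = -2 - 9804/17*17/4 = -2 - 2451 = -2453)
1/T = 1/(-2453) = -1/2453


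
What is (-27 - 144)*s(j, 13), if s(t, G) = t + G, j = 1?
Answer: -2394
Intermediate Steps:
s(t, G) = G + t
(-27 - 144)*s(j, 13) = (-27 - 144)*(13 + 1) = -171*14 = -2394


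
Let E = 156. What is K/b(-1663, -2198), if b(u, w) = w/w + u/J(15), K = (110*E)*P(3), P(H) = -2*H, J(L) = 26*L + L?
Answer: 20849400/629 ≈ 33147.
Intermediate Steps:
J(L) = 27*L
K = -102960 (K = (110*156)*(-2*3) = 17160*(-6) = -102960)
b(u, w) = 1 + u/405 (b(u, w) = w/w + u/((27*15)) = 1 + u/405)
K/b(-1663, -2198) = -102960/(1 + (1/405)*(-1663)) = -102960/(1 - 1663/405) = -102960/(-1258/405) = -102960*(-405/1258) = 20849400/629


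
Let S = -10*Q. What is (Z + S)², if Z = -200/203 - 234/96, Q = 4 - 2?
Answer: 5787709929/10549504 ≈ 548.62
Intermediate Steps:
Q = 2
S = -20 (S = -10*2 = -20)
Z = -11117/3248 (Z = -200*1/203 - 234*1/96 = -200/203 - 39/16 = -11117/3248 ≈ -3.4227)
(Z + S)² = (-11117/3248 - 20)² = (-76077/3248)² = 5787709929/10549504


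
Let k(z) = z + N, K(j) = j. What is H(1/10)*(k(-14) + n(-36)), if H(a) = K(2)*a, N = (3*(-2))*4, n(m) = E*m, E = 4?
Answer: -182/5 ≈ -36.400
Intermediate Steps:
n(m) = 4*m
N = -24 (N = -6*4 = -24)
H(a) = 2*a
k(z) = -24 + z (k(z) = z - 24 = -24 + z)
H(1/10)*(k(-14) + n(-36)) = (2/10)*((-24 - 14) + 4*(-36)) = (2*(⅒))*(-38 - 144) = (⅕)*(-182) = -182/5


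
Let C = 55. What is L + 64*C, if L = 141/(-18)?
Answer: 21073/6 ≈ 3512.2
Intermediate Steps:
L = -47/6 (L = 141*(-1/18) = -47/6 ≈ -7.8333)
L + 64*C = -47/6 + 64*55 = -47/6 + 3520 = 21073/6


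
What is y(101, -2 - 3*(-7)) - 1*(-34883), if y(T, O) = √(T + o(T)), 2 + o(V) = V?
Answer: 34883 + 10*√2 ≈ 34897.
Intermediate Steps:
o(V) = -2 + V
y(T, O) = √(-2 + 2*T) (y(T, O) = √(T + (-2 + T)) = √(-2 + 2*T))
y(101, -2 - 3*(-7)) - 1*(-34883) = √(-2 + 2*101) - 1*(-34883) = √(-2 + 202) + 34883 = √200 + 34883 = 10*√2 + 34883 = 34883 + 10*√2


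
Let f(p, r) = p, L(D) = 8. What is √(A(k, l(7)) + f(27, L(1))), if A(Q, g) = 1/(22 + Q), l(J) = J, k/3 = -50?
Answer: √6910/16 ≈ 5.1954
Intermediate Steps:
k = -150 (k = 3*(-50) = -150)
√(A(k, l(7)) + f(27, L(1))) = √(1/(22 - 150) + 27) = √(1/(-128) + 27) = √(-1/128 + 27) = √(3455/128) = √6910/16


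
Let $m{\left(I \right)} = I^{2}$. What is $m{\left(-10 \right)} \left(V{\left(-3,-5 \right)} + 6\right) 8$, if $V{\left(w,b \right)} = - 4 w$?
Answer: $14400$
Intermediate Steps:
$m{\left(-10 \right)} \left(V{\left(-3,-5 \right)} + 6\right) 8 = \left(-10\right)^{2} \left(\left(-4\right) \left(-3\right) + 6\right) 8 = 100 \left(12 + 6\right) 8 = 100 \cdot 18 \cdot 8 = 100 \cdot 144 = 14400$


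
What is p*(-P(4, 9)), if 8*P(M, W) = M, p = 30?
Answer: -15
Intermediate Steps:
P(M, W) = M/8
p*(-P(4, 9)) = 30*(-4/8) = 30*(-1*½) = 30*(-½) = -15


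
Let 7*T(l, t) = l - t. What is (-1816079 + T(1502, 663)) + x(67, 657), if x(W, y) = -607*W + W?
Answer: -12995928/7 ≈ -1.8566e+6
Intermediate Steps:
x(W, y) = -606*W
T(l, t) = -t/7 + l/7 (T(l, t) = (l - t)/7 = -t/7 + l/7)
(-1816079 + T(1502, 663)) + x(67, 657) = (-1816079 + (-1/7*663 + (1/7)*1502)) - 606*67 = (-1816079 + (-663/7 + 1502/7)) - 40602 = (-1816079 + 839/7) - 40602 = -12711714/7 - 40602 = -12995928/7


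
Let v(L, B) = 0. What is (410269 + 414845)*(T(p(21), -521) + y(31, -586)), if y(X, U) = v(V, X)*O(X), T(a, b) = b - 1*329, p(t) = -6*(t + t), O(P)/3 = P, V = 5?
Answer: -701346900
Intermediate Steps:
O(P) = 3*P
p(t) = -12*t
T(a, b) = -329 + b (T(a, b) = b - 329 = -329 + b)
y(X, U) = 0 (y(X, U) = 0*(3*X) = 0)
(410269 + 414845)*(T(p(21), -521) + y(31, -586)) = (410269 + 414845)*((-329 - 521) + 0) = 825114*(-850 + 0) = 825114*(-850) = -701346900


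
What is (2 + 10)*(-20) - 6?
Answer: -246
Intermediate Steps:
(2 + 10)*(-20) - 6 = 12*(-20) - 6 = -240 - 6 = -246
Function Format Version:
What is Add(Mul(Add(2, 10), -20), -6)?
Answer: -246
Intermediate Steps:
Add(Mul(Add(2, 10), -20), -6) = Add(Mul(12, -20), -6) = Add(-240, -6) = -246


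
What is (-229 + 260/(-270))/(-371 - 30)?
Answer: 6209/10827 ≈ 0.57347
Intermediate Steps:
(-229 + 260/(-270))/(-371 - 30) = (-229 + 260*(-1/270))/(-401) = (-229 - 26/27)*(-1/401) = -6209/27*(-1/401) = 6209/10827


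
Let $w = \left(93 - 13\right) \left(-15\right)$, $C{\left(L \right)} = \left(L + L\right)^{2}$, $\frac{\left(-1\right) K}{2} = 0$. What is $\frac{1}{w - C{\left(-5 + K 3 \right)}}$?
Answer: $- \frac{1}{1300} \approx -0.00076923$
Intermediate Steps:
$K = 0$ ($K = \left(-2\right) 0 = 0$)
$C{\left(L \right)} = 4 L^{2}$ ($C{\left(L \right)} = \left(2 L\right)^{2} = 4 L^{2}$)
$w = -1200$ ($w = 80 \left(-15\right) = -1200$)
$\frac{1}{w - C{\left(-5 + K 3 \right)}} = \frac{1}{-1200 - 4 \left(-5 + 0 \cdot 3\right)^{2}} = \frac{1}{-1200 - 4 \left(-5 + 0\right)^{2}} = \frac{1}{-1200 - 4 \left(-5\right)^{2}} = \frac{1}{-1200 - 4 \cdot 25} = \frac{1}{-1200 - 100} = \frac{1}{-1300} = - \frac{1}{1300}$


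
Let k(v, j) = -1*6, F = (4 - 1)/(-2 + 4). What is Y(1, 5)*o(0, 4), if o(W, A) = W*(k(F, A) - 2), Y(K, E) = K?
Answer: 0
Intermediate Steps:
F = 3/2 ≈ 1.5000
k(v, j) = -6
o(W, A) = -8*W (o(W, A) = W*(-6 - 2) = W*(-8) = -8*W)
Y(1, 5)*o(0, 4) = 1*(-8*0) = 1*0 = 0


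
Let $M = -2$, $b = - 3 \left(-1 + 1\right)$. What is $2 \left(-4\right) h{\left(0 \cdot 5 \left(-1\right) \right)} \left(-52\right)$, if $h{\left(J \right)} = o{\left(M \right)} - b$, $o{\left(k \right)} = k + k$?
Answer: $-1664$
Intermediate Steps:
$b = 0$ ($b = \left(-3\right) 0 = 0$)
$o{\left(k \right)} = 2 k$
$h{\left(J \right)} = -4$ ($h{\left(J \right)} = 2 \left(-2\right) - 0 = -4 + 0 = -4$)
$2 \left(-4\right) h{\left(0 \cdot 5 \left(-1\right) \right)} \left(-52\right) = 2 \left(-4\right) \left(-4\right) \left(-52\right) = \left(-8\right) \left(-4\right) \left(-52\right) = 32 \left(-52\right) = -1664$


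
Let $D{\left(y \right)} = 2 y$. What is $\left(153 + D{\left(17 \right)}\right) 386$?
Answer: $72182$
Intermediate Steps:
$\left(153 + D{\left(17 \right)}\right) 386 = \left(153 + 2 \cdot 17\right) 386 = \left(153 + 34\right) 386 = 187 \cdot 386 = 72182$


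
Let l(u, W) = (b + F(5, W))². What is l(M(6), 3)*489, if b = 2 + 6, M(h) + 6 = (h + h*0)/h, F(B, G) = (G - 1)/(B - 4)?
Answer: 48900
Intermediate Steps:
F(B, G) = (-1 + G)/(-4 + B)
M(h) = -5 (M(h) = -6 + (h + h*0)/h = -6 + (h + 0)/h = -6 + h/h = -6 + 1 = -5)
b = 8
l(u, W) = (7 + W)² (l(u, W) = (8 + (-1 + W)/(-4 + 5))² = (8 + (-1 + W)/1)² = (8 + 1*(-1 + W))² = (8 + (-1 + W))² = (7 + W)²)
l(M(6), 3)*489 = (7 + 3)²*489 = 10²*489 = 100*489 = 48900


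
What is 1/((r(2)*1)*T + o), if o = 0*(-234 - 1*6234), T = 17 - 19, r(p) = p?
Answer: -1/4 ≈ -0.25000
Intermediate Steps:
T = -2
o = 0 (o = 0*(-234 - 6234) = 0*(-6468) = 0)
1/((r(2)*1)*T + o) = 1/((2*1)*(-2) + 0) = 1/(2*(-2) + 0) = 1/(-4 + 0) = 1/(-4) = -1/4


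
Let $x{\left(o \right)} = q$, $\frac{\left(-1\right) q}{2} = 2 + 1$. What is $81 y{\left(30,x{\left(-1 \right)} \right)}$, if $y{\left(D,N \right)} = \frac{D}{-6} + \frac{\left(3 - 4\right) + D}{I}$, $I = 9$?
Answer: $-144$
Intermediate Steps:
$q = -6$ ($q = - 2 \left(2 + 1\right) = \left(-2\right) 3 = -6$)
$x{\left(o \right)} = -6$
$y{\left(D,N \right)} = - \frac{1}{9} - \frac{D}{18}$ ($y{\left(D,N \right)} = \frac{D}{-6} + \frac{\left(3 - 4\right) + D}{9} = D \left(- \frac{1}{6}\right) + \left(-1 + D\right) \frac{1}{9} = - \frac{D}{6} + \left(- \frac{1}{9} + \frac{D}{9}\right) = - \frac{1}{9} - \frac{D}{18}$)
$81 y{\left(30,x{\left(-1 \right)} \right)} = 81 \left(- \frac{1}{9} - \frac{5}{3}\right) = 81 \left(- \frac{16}{9}\right) = -144$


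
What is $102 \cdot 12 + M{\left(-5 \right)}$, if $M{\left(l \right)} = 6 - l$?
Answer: $1235$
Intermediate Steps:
$102 \cdot 12 + M{\left(-5 \right)} = 102 \cdot 12 + \left(6 - -5\right) = 1224 + \left(6 + 5\right) = 1224 + 11 = 1235$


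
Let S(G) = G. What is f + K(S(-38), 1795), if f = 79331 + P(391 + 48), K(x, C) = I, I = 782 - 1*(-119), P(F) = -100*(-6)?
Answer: 80832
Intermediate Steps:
P(F) = 600
I = 901 (I = 782 + 119 = 901)
K(x, C) = 901
f = 79931 (f = 79331 + 600 = 79931)
f + K(S(-38), 1795) = 79931 + 901 = 80832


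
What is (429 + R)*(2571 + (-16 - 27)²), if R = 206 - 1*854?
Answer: -967980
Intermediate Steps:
R = -648 (R = 206 - 854 = -648)
(429 + R)*(2571 + (-16 - 27)²) = (429 - 648)*(2571 + (-16 - 27)²) = -219*(2571 + (-43)²) = -219*(2571 + 1849) = -219*4420 = -967980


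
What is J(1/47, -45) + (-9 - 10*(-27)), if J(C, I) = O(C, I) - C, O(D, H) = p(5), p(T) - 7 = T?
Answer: 12830/47 ≈ 272.98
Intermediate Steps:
p(T) = 7 + T
O(D, H) = 12 (O(D, H) = 7 + 5 = 12)
J(C, I) = 12 - C
J(1/47, -45) + (-9 - 10*(-27)) = (12 - 1/47) + (-9 - 10*(-27)) = (12 - 1*1/47) + (-9 + 270) = (12 - 1/47) + 261 = 563/47 + 261 = 12830/47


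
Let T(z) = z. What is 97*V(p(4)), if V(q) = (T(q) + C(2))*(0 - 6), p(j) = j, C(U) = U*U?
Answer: -4656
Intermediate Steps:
C(U) = U²
V(q) = -24 - 6*q (V(q) = (q + 2²)*(0 - 6) = (q + 4)*(-6) = (4 + q)*(-6) = -24 - 6*q)
97*V(p(4)) = 97*(-24 - 6*4) = 97*(-24 - 24) = 97*(-48) = -4656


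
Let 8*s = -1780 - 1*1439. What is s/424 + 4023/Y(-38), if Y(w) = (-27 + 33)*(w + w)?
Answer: -629745/64448 ≈ -9.7714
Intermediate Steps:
s = -3219/8 (s = (-1780 - 1*1439)/8 = (-1780 - 1439)/8 = (⅛)*(-3219) = -3219/8 ≈ -402.38)
Y(w) = 12*w (Y(w) = 6*(2*w) = 12*w)
s/424 + 4023/Y(-38) = -3219/8/424 + 4023/((12*(-38))) = -3219/8*1/424 + 4023/(-456) = -3219/3392 + 4023*(-1/456) = -3219/3392 - 1341/152 = -629745/64448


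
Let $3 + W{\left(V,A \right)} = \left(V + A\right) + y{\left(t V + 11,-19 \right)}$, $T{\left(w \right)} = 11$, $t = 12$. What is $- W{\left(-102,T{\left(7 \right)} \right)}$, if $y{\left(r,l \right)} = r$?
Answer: $1307$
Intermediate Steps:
$W{\left(V,A \right)} = 8 + A + 13 V$ ($W{\left(V,A \right)} = -3 + \left(\left(V + A\right) + \left(12 V + 11\right)\right) = -3 + \left(\left(A + V\right) + \left(11 + 12 V\right)\right) = -3 + \left(11 + A + 13 V\right) = 8 + A + 13 V$)
$- W{\left(-102,T{\left(7 \right)} \right)} = - (8 + 11 + 13 \left(-102\right)) = - (8 + 11 - 1326) = \left(-1\right) \left(-1307\right) = 1307$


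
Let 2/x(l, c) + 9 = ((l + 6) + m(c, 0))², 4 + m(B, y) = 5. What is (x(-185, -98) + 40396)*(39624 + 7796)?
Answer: 12135188676168/6335 ≈ 1.9156e+9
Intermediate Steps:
m(B, y) = 1 (m(B, y) = -4 + 5 = 1)
x(l, c) = 2/(-9 + (7 + l)²) (x(l, c) = 2/(-9 + ((l + 6) + 1)²) = 2/(-9 + ((6 + l) + 1)²) = 2/(-9 + (7 + l)²))
(x(-185, -98) + 40396)*(39624 + 7796) = (2/(-9 + (7 - 185)²) + 40396)*(39624 + 7796) = (2/(-9 + (-178)²) + 40396)*47420 = (2/(-9 + 31684) + 40396)*47420 = (2/31675 + 40396)*47420 = (1279543302/31675)*47420 = 12135188676168/6335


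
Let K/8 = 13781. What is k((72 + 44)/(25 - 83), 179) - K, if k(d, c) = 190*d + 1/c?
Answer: -19802411/179 ≈ -1.1063e+5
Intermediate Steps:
K = 110248 (K = 8*13781 = 110248)
k(d, c) = 1/c + 190*d
k((72 + 44)/(25 - 83), 179) - K = (1/179 + 190*((72 + 44)/(25 - 83))) - 1*110248 = (1/179 + 190*(116/(-58))) - 110248 = (1/179 + 190*(116*(-1/58))) - 110248 = (1/179 + 190*(-2)) - 110248 = (1/179 - 380) - 110248 = -68019/179 - 110248 = -19802411/179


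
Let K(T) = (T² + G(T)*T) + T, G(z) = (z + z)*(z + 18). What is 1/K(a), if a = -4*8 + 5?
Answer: -1/12420 ≈ -8.0515e-5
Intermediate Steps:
a = -27 (a = -32 + 5 = -27)
G(z) = 2*z*(18 + z) (G(z) = (2*z)*(18 + z) = 2*z*(18 + z))
K(T) = T + T² + 2*T²*(18 + T) (K(T) = (T² + (2*T*(18 + T))*T) + T = (T² + 2*T²*(18 + T)) + T = T + T² + 2*T²*(18 + T))
1/K(a) = 1/(-27*(1 - 27 + 2*(-27)*(18 - 27))) = 1/(-27*(1 - 27 + 2*(-27)*(-9))) = 1/(-27*(1 - 27 + 486)) = 1/(-27*460) = 1/(-12420) = -1/12420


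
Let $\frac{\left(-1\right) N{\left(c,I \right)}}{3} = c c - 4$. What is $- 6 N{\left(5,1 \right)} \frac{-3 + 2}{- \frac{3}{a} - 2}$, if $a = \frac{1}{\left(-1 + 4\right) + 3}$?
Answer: $\frac{189}{10} \approx 18.9$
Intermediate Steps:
$a = \frac{1}{6}$ ($a = \frac{1}{3 + 3} = \frac{1}{6} \approx 0.16667$)
$N{\left(c,I \right)} = 12 - 3 c^{2}$ ($N{\left(c,I \right)} = - 3 \left(c c - 4\right) = - 3 \left(c^{2} - 4\right) = - 3 \left(-4 + c^{2}\right) = 12 - 3 c^{2}$)
$- 6 N{\left(5,1 \right)} \frac{-3 + 2}{- \frac{3}{a} - 2} = - 6 \left(12 - 3 \cdot 5^{2}\right) \frac{-3 + 2}{- 3 \frac{1}{\frac{1}{6}} - 2} = - 6 \left(12 - 75\right) \left(- \frac{1}{\left(-3\right) 6 - 2}\right) = - 6 \left(12 - 75\right) \left(- \frac{1}{-18 - 2}\right) = \left(-6\right) \left(-63\right) \left(- \frac{1}{-20}\right) = 378 \left(\left(-1\right) \left(- \frac{1}{20}\right)\right) = 378 \cdot \frac{1}{20} = \frac{189}{10}$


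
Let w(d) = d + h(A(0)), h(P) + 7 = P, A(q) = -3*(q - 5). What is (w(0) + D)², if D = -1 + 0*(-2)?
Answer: 49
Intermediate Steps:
D = -1 (D = -1 + 0 = -1)
A(q) = 15 - 3*q (A(q) = -3*(-5 + q) = 15 - 3*q)
h(P) = -7 + P
w(d) = 8 + d (w(d) = d + (-7 + (15 - 3*0)) = d + (-7 + (15 + 0)) = d + (-7 + 15) = d + 8 = 8 + d)
(w(0) + D)² = ((8 + 0) - 1)² = (8 - 1)² = 7² = 49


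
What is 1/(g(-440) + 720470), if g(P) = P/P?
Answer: 1/720471 ≈ 1.3880e-6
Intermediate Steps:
g(P) = 1
1/(g(-440) + 720470) = 1/(1 + 720470) = 1/720471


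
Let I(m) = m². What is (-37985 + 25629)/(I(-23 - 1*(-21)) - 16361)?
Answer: 12356/16357 ≈ 0.75539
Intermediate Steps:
(-37985 + 25629)/(I(-23 - 1*(-21)) - 16361) = (-37985 + 25629)/((-23 - 1*(-21))² - 16361) = -12356/((-23 + 21)² - 16361) = -12356/((-2)² - 16361) = -12356/(4 - 16361) = -12356/(-16357) = -12356*(-1/16357) = 12356/16357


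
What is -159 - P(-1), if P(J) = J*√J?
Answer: -159 + I ≈ -159.0 + 1.0*I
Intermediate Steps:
P(J) = J^(3/2)
-159 - P(-1) = -159 - (-1)^(3/2) = -159 - (-1)*I = -159 + I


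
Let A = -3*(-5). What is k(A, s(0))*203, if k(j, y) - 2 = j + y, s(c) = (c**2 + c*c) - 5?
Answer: 2436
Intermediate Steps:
A = 15
s(c) = -5 + 2*c**2 (s(c) = (c**2 + c**2) - 5 = 2*c**2 - 5 = -5 + 2*c**2)
k(j, y) = 2 + j + y (k(j, y) = 2 + (j + y) = 2 + j + y)
k(A, s(0))*203 = (2 + 15 + (-5 + 2*0**2))*203 = (2 + 15 + (-5 + 2*0))*203 = (2 + 15 + (-5 + 0))*203 = (2 + 15 - 5)*203 = 12*203 = 2436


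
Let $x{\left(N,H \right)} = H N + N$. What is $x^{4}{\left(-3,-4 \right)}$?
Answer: $6561$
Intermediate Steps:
$x{\left(N,H \right)} = N + H N$
$x^{4}{\left(-3,-4 \right)} = \left(- 3 \left(1 - 4\right)\right)^{4} = \left(\left(-3\right) \left(-3\right)\right)^{4} = 9^{4} = 6561$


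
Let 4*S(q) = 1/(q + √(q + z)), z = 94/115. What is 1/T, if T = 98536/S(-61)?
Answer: -7015/171388000384 - 3*I*√88435/171388000384 ≈ -4.0931e-8 - 5.2054e-9*I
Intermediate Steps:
z = 94/115 (z = 94*(1/115) = 94/115 ≈ 0.81739)
S(q) = 1/(4*(q + √(94/115 + q))) (S(q) = 1/(4*(q + √(q + 94/115))) = 1/(4*(q + √(94/115 + q))))
T = -24042784 + 1182432*I*√88435/115 (T = 98536/((115/(4*(115*(-61) + √115*√(94 + 115*(-61)))))) = 98536/((115/(4*(-7015 + √115*√(94 - 7015))))) = 98536/((115/(4*(-7015 + √115*√(-6921))))) = 98536/((115/(4*(-7015 + √115*(3*I*√769))))) = 98536/((115/(4*(-7015 + 3*I*√88435)))) = 98536*(-244 + 12*I*√88435/115) = -24042784 + 1182432*I*√88435/115 ≈ -2.4043e+7 + 3.0577e+6*I)
1/T = 1/(-24042784 + 1182432*I*√88435/115)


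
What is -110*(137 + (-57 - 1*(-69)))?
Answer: -16390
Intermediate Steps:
-110*(137 + (-57 - 1*(-69))) = -110*(137 + (-57 + 69)) = -110*(137 + 12) = -110*149 = -16390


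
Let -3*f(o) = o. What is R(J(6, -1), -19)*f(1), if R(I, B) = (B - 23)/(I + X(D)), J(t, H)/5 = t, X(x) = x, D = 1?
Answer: 14/31 ≈ 0.45161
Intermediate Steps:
J(t, H) = 5*t
R(I, B) = (-23 + B)/(1 + I) (R(I, B) = (B - 23)/(I + 1) = (-23 + B)/(1 + I))
f(o) = -o/3
R(J(6, -1), -19)*f(1) = ((-23 - 19)/(1 + 5*6))*(-1/3*1) = (-42/(1 + 30))*(-1/3) = (-42/31)*(-1/3) = ((1/31)*(-42))*(-1/3) = -42/31*(-1/3) = 14/31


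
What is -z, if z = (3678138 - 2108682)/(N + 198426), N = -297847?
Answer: 224208/14203 ≈ 15.786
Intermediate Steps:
z = -224208/14203 (z = (3678138 - 2108682)/(-297847 + 198426) = 1569456/(-99421) = 1569456*(-1/99421) = -224208/14203 ≈ -15.786)
-z = -1*(-224208/14203) = 224208/14203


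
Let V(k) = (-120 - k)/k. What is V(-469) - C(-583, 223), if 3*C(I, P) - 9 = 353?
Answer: -170825/1407 ≈ -121.41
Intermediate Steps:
C(I, P) = 362/3 (C(I, P) = 3 + (1/3)*353 = 3 + 353/3 = 362/3)
V(k) = (-120 - k)/k
V(-469) - C(-583, 223) = (-120 - 1*(-469))/(-469) - 1*362/3 = -(-120 + 469)/469 - 362/3 = -1/469*349 - 362/3 = -349/469 - 362/3 = -170825/1407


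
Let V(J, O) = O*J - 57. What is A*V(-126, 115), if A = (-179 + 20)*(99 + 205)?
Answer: 703143792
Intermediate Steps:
A = -48336 (A = -159*304 = -48336)
V(J, O) = -57 + J*O (V(J, O) = J*O - 57 = -57 + J*O)
A*V(-126, 115) = -48336*(-57 - 126*115) = -48336*(-57 - 14490) = -48336*(-14547) = 703143792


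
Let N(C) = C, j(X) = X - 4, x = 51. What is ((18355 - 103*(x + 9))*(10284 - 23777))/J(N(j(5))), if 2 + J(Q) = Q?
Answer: 164277275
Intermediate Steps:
j(X) = -4 + X
J(Q) = -2 + Q
((18355 - 103*(x + 9))*(10284 - 23777))/J(N(j(5))) = ((18355 - 103*(51 + 9))*(10284 - 23777))/(-2 + (-4 + 5)) = ((18355 - 103*60)*(-13493))/(-2 + 1) = ((18355 - 6180)*(-13493))/(-1) = (12175*(-13493))*(-1) = -164277275*(-1) = 164277275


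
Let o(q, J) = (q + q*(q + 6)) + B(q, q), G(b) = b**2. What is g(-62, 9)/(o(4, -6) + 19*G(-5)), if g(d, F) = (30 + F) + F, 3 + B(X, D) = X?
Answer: 6/65 ≈ 0.092308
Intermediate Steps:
B(X, D) = -3 + X
g(d, F) = 30 + 2*F
o(q, J) = -3 + 2*q + q*(6 + q) (o(q, J) = (q + q*(q + 6)) + (-3 + q) = (q + q*(6 + q)) + (-3 + q) = -3 + 2*q + q*(6 + q))
g(-62, 9)/(o(4, -6) + 19*G(-5)) = (30 + 2*9)/((-3 + 4**2 + 8*4) + 19*(-5)**2) = (30 + 18)/((-3 + 16 + 32) + 19*25) = 48/(45 + 475) = 48/520 = 48*(1/520) = 6/65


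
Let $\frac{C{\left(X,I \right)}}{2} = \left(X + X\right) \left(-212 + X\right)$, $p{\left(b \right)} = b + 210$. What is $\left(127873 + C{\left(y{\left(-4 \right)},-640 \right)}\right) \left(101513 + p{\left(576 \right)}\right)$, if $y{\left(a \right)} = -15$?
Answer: $14474592407$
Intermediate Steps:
$p{\left(b \right)} = 210 + b$
$C{\left(X,I \right)} = 4 X \left(-212 + X\right)$ ($C{\left(X,I \right)} = 2 \left(X + X\right) \left(-212 + X\right) = 2 \cdot 2 X \left(-212 + X\right) = 4 X \left(-212 + X\right)$)
$\left(127873 + C{\left(y{\left(-4 \right)},-640 \right)}\right) \left(101513 + p{\left(576 \right)}\right) = \left(127873 + 4 \left(-15\right) \left(-212 - 15\right)\right) \left(101513 + \left(210 + 576\right)\right) = \left(127873 + 4 \left(-15\right) \left(-227\right)\right) \left(101513 + 786\right) = \left(127873 + 13620\right) 102299 = 141493 \cdot 102299 = 14474592407$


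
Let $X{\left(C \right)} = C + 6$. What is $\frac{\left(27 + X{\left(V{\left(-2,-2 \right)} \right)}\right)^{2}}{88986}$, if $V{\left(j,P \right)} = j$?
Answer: $\frac{961}{88986} \approx 0.010799$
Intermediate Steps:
$X{\left(C \right)} = 6 + C$
$\frac{\left(27 + X{\left(V{\left(-2,-2 \right)} \right)}\right)^{2}}{88986} = \frac{\left(27 + \left(6 - 2\right)\right)^{2}}{88986} = \left(27 + 4\right)^{2} \cdot \frac{1}{88986} = 31^{2} \cdot \frac{1}{88986} = 961 \cdot \frac{1}{88986} = \frac{961}{88986}$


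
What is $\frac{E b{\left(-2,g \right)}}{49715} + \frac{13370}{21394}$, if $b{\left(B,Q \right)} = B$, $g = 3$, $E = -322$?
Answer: $\frac{339233643}{531801355} \approx 0.6379$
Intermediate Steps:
$\frac{E b{\left(-2,g \right)}}{49715} + \frac{13370}{21394} = \frac{\left(-322\right) \left(-2\right)}{49715} + \frac{13370}{21394} = 644 \cdot \frac{1}{49715} + 13370 \cdot \frac{1}{21394} = \frac{644}{49715} + \frac{6685}{10697} = \frac{339233643}{531801355}$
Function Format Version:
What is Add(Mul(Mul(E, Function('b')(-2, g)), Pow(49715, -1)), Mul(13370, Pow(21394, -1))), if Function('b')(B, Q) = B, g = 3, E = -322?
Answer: Rational(339233643, 531801355) ≈ 0.63790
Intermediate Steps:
Add(Mul(Mul(E, Function('b')(-2, g)), Pow(49715, -1)), Mul(13370, Pow(21394, -1))) = Add(Mul(Mul(-322, -2), Pow(49715, -1)), Mul(13370, Pow(21394, -1))) = Add(Mul(644, Rational(1, 49715)), Mul(13370, Rational(1, 21394))) = Add(Rational(644, 49715), Rational(6685, 10697)) = Rational(339233643, 531801355)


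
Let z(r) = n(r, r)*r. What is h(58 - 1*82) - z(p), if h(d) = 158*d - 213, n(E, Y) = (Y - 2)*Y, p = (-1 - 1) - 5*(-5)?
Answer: -15114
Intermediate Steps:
p = 23 (p = -2 + 25 = 23)
n(E, Y) = Y*(-2 + Y) (n(E, Y) = (-2 + Y)*Y = Y*(-2 + Y))
z(r) = r²*(-2 + r) (z(r) = (r*(-2 + r))*r = r²*(-2 + r))
h(d) = -213 + 158*d
h(58 - 1*82) - z(p) = (-213 + 158*(58 - 1*82)) - 23²*(-2 + 23) = (-213 + 158*(58 - 82)) - 529*21 = (-213 + 158*(-24)) - 1*11109 = (-213 - 3792) - 11109 = -4005 - 11109 = -15114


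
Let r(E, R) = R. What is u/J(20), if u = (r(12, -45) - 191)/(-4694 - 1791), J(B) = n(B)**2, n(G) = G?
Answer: 59/648500 ≈ 9.0979e-5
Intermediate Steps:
J(B) = B**2
u = 236/6485 (u = (-45 - 191)/(-4694 - 1791) = -236/(-6485) = -236*(-1/6485) = 236/6485 ≈ 0.036392)
u/J(20) = 236/(6485*(20**2)) = (236/6485)/400 = (236/6485)*(1/400) = 59/648500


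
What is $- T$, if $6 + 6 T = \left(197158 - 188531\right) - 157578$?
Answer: $\frac{148957}{6} \approx 24826.0$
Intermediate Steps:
$T = - \frac{148957}{6}$ ($T = -1 + \frac{\left(197158 - 188531\right) - 157578}{6} = -1 + \frac{8627 - 157578}{6} = -1 + \frac{1}{6} \left(-148951\right) = -1 - \frac{148951}{6} = - \frac{148957}{6} \approx -24826.0$)
$- T = \left(-1\right) \left(- \frac{148957}{6}\right) = \frac{148957}{6}$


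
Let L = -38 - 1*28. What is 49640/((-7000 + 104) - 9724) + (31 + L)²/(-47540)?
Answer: -23802451/7901148 ≈ -3.0125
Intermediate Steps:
L = -66 (L = -38 - 28 = -66)
49640/((-7000 + 104) - 9724) + (31 + L)²/(-47540) = 49640/((-7000 + 104) - 9724) + (31 - 66)²/(-47540) = 49640/(-6896 - 9724) + (-35)²*(-1/47540) = 49640/(-16620) + 1225*(-1/47540) = 49640*(-1/16620) - 245/9508 = -2482/831 - 245/9508 = -23802451/7901148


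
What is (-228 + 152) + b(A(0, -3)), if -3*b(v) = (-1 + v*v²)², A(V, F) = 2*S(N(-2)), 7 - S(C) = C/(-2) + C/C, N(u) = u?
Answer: -332743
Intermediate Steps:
S(C) = 6 + C/2 (S(C) = 7 - (C/(-2) + C/C) = 7 - (C*(-½) + 1) = 7 - (-C/2 + 1) = 7 - (1 - C/2) = 7 + (-1 + C/2) = 6 + C/2)
A(V, F) = 10 (A(V, F) = 2*(6 + (½)*(-2)) = 2*(6 - 1) = 2*5 = 10)
b(v) = -(-1 + v³)²/3 (b(v) = -(-1 + v*v²)²/3 = -(-1 + v³)²/3)
(-228 + 152) + b(A(0, -3)) = (-228 + 152) - (-1 + 10³)²/3 = -76 - (-1 + 1000)²/3 = -76 - ⅓*999² = -76 - ⅓*998001 = -76 - 332667 = -332743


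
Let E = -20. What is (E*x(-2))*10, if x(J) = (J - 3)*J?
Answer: -2000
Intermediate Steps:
x(J) = J*(-3 + J) (x(J) = (-3 + J)*J = J*(-3 + J))
(E*x(-2))*10 = -(-40)*(-3 - 2)*10 = -(-40)*(-5)*10 = -20*10*10 = -200*10 = -2000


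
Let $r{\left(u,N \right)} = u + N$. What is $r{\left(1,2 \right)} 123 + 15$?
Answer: $384$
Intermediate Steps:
$r{\left(u,N \right)} = N + u$
$r{\left(1,2 \right)} 123 + 15 = \left(2 + 1\right) 123 + 15 = 3 \cdot 123 + 15 = 369 + 15 = 384$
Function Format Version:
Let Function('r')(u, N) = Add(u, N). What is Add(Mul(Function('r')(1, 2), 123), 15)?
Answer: 384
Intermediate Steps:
Function('r')(u, N) = Add(N, u)
Add(Mul(Function('r')(1, 2), 123), 15) = Add(Mul(Add(2, 1), 123), 15) = Add(Mul(3, 123), 15) = Add(369, 15) = 384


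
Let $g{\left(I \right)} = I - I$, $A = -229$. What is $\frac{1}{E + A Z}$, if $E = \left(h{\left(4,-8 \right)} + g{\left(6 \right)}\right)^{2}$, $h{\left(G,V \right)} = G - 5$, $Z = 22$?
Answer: $- \frac{1}{5037} \approx -0.00019853$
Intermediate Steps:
$h{\left(G,V \right)} = -5 + G$
$g{\left(I \right)} = 0$
$E = 1$ ($E = \left(\left(-5 + 4\right) + 0\right)^{2} = \left(-1 + 0\right)^{2} = \left(-1\right)^{2} = 1$)
$\frac{1}{E + A Z} = \frac{1}{1 - 5038} = \frac{1}{-5037} = - \frac{1}{5037}$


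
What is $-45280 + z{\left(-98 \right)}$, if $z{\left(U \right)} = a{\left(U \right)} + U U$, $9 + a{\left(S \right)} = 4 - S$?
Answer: $-35583$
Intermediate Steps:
$a{\left(S \right)} = -5 - S$ ($a{\left(S \right)} = -9 - \left(-4 + S\right) = -5 - S$)
$z{\left(U \right)} = -5 + U^{2} - U$ ($z{\left(U \right)} = \left(-5 - U\right) + U U = \left(-5 - U\right) + U^{2} = -5 + U^{2} - U$)
$-45280 + z{\left(-98 \right)} = -45280 - \left(-93 - 9604\right) = -45280 + \left(-5 + 9604 + 98\right) = -45280 + 9697 = -35583$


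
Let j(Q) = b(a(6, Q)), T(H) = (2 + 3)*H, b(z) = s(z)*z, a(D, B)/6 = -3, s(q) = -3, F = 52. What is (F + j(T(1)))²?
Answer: 11236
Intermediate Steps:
a(D, B) = -18 (a(D, B) = 6*(-3) = -18)
b(z) = -3*z
T(H) = 5*H
j(Q) = 54 (j(Q) = -3*(-18) = 54)
(F + j(T(1)))² = (52 + 54)² = 106² = 11236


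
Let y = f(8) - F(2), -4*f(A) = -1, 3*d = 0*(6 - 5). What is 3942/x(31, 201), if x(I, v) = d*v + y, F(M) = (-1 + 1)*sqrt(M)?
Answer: 15768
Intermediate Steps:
d = 0 (d = (0*(6 - 5))/3 = (0*1)/3 = (1/3)*0 = 0)
F(M) = 0 (F(M) = 0*sqrt(M) = 0)
f(A) = 1/4 (f(A) = -1/4*(-1) = 1/4)
y = 1/4 (y = 1/4 - 1*0 = 1/4 + 0 = 1/4 ≈ 0.25000)
x(I, v) = 1/4 (x(I, v) = 0*v + 1/4 = 0 + 1/4 = 1/4)
3942/x(31, 201) = 3942/(1/4) = 3942*4 = 15768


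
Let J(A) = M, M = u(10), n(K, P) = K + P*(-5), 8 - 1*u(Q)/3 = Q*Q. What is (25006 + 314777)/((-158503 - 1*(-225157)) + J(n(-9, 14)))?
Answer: 113261/22126 ≈ 5.1189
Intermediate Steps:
u(Q) = 24 - 3*Q² (u(Q) = 24 - 3*Q*Q = 24 - 3*Q²)
n(K, P) = K - 5*P
M = -276 (M = 24 - 3*10² = 24 - 3*100 = 24 - 300 = -276)
J(A) = -276
(25006 + 314777)/((-158503 - 1*(-225157)) + J(n(-9, 14))) = (25006 + 314777)/((-158503 - 1*(-225157)) - 276) = 339783/((-158503 + 225157) - 276) = 339783/(66654 - 276) = 339783/66378 = 339783*(1/66378) = 113261/22126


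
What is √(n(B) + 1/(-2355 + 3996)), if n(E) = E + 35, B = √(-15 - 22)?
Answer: √(94252476 + 2692881*I*√37)/1641 ≈ 5.9383 + 0.51217*I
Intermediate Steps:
B = I*√37 (B = √(-37) = I*√37 ≈ 6.0828*I)
n(E) = 35 + E
√(n(B) + 1/(-2355 + 3996)) = √((35 + I*√37) + 1/(-2355 + 3996)) = √((35 + I*√37) + 1/1641) = √(57436/1641 + I*√37)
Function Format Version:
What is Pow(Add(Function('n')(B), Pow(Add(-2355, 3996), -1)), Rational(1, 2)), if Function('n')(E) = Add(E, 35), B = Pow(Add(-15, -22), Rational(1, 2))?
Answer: Mul(Rational(1, 1641), Pow(Add(94252476, Mul(2692881, I, Pow(37, Rational(1, 2)))), Rational(1, 2))) ≈ Add(5.9383, Mul(0.51217, I))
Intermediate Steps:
B = Mul(I, Pow(37, Rational(1, 2))) (B = Pow(-37, Rational(1, 2)) = Mul(I, Pow(37, Rational(1, 2))) ≈ Mul(6.0828, I))
Function('n')(E) = Add(35, E)
Pow(Add(Function('n')(B), Pow(Add(-2355, 3996), -1)), Rational(1, 2)) = Pow(Add(Add(35, Mul(I, Pow(37, Rational(1, 2)))), Pow(Add(-2355, 3996), -1)), Rational(1, 2)) = Pow(Add(Add(35, Mul(I, Pow(37, Rational(1, 2)))), Pow(1641, -1)), Rational(1, 2)) = Pow(Add(Add(35, Mul(I, Pow(37, Rational(1, 2)))), Rational(1, 1641)), Rational(1, 2)) = Pow(Add(Rational(57436, 1641), Mul(I, Pow(37, Rational(1, 2)))), Rational(1, 2))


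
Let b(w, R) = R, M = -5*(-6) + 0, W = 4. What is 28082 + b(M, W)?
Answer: 28086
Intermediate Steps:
M = 30 (M = 30 + 0 = 30)
28082 + b(M, W) = 28082 + 4 = 28086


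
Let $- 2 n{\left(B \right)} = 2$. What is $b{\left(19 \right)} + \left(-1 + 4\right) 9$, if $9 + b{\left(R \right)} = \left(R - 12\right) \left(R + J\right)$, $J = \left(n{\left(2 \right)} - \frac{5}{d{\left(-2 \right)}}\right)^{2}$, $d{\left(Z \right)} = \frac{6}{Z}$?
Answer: $\frac{1387}{9} \approx 154.11$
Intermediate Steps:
$n{\left(B \right)} = -1$ ($n{\left(B \right)} = \left(- \frac{1}{2}\right) 2 = -1$)
$J = \frac{4}{9}$ ($J = \left(-1 - \frac{5}{6 \frac{1}{-2}}\right)^{2} = \left(-1 - \frac{5}{6 \left(- \frac{1}{2}\right)}\right)^{2} = \left(-1 - \frac{5}{-3}\right)^{2} = \left(-1 - - \frac{5}{3}\right)^{2} = \left(-1 + \frac{5}{3}\right)^{2} = \left(\frac{2}{3}\right)^{2} = \frac{4}{9} \approx 0.44444$)
$b{\left(R \right)} = -9 + \left(-12 + R\right) \left(\frac{4}{9} + R\right)$ ($b{\left(R \right)} = -9 + \left(R - 12\right) \left(R + \frac{4}{9}\right) = -9 + \left(-12 + R\right) \left(\frac{4}{9} + R\right)$)
$b{\left(19 \right)} + \left(-1 + 4\right) 9 = \left(- \frac{43}{3} + 19^{2} - \frac{1976}{9}\right) + \left(-1 + 4\right) 9 = \left(- \frac{43}{3} + 361 - \frac{1976}{9}\right) + 3 \cdot 9 = \frac{1144}{9} + 27 = \frac{1387}{9}$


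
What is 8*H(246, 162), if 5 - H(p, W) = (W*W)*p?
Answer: -51648152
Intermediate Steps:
H(p, W) = 5 - p*W**2 (H(p, W) = 5 - W*W*p = 5 - W**2*p = 5 - p*W**2)
8*H(246, 162) = 8*(5 - 1*246*162**2) = 8*(5 - 1*246*26244) = 8*(5 - 6456024) = 8*(-6456019) = -51648152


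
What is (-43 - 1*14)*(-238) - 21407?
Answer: -7841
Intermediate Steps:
(-43 - 1*14)*(-238) - 21407 = (-43 - 14)*(-238) - 21407 = -57*(-238) - 21407 = 13566 - 21407 = -7841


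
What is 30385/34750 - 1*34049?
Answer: -236634473/6950 ≈ -34048.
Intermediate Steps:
30385/34750 - 1*34049 = 30385*(1/34750) - 34049 = 6077/6950 - 34049 = -236634473/6950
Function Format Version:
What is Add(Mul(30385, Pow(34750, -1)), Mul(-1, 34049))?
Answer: Rational(-236634473, 6950) ≈ -34048.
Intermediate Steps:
Add(Mul(30385, Pow(34750, -1)), Mul(-1, 34049)) = Add(Mul(30385, Rational(1, 34750)), -34049) = Add(Rational(6077, 6950), -34049) = Rational(-236634473, 6950)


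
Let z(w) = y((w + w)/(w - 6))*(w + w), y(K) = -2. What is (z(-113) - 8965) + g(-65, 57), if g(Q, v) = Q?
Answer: -8578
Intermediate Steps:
z(w) = -4*w (z(w) = -2*(w + w) = -4*w)
(z(-113) - 8965) + g(-65, 57) = (-4*(-113) - 8965) - 65 = (452 - 8965) - 65 = -8513 - 65 = -8578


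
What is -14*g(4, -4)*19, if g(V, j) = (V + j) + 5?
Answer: -1330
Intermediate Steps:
g(V, j) = 5 + V + j
-14*g(4, -4)*19 = -14*(5 + 4 - 4)*19 = -14*5*19 = -70*19 = -1330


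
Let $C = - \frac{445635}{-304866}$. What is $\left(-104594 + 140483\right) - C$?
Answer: $\frac{1215654471}{33874} \approx 35888.0$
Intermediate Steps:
$C = \frac{49515}{33874}$ ($C = \left(-445635\right) \left(- \frac{1}{304866}\right) = \frac{49515}{33874} \approx 1.4617$)
$\left(-104594 + 140483\right) - C = \left(-104594 + 140483\right) - \frac{49515}{33874} = 35889 - \frac{49515}{33874} = \frac{1215654471}{33874}$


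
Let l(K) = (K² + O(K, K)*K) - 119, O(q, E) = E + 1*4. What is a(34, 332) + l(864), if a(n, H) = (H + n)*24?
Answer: 1505113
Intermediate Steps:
O(q, E) = 4 + E (O(q, E) = E + 4 = 4 + E)
a(n, H) = 24*H + 24*n
l(K) = -119 + K² + K*(4 + K) (l(K) = (K² + (4 + K)*K) - 119 = (K² + K*(4 + K)) - 119 = -119 + K² + K*(4 + K))
a(34, 332) + l(864) = (24*332 + 24*34) + (-119 + 864² + 864*(4 + 864)) = (7968 + 816) + (-119 + 746496 + 864*868) = 8784 + (-119 + 746496 + 749952) = 8784 + 1496329 = 1505113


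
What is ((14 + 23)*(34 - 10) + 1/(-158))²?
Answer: 19684931809/24964 ≈ 7.8853e+5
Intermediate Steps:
((14 + 23)*(34 - 10) + 1/(-158))² = (37*24 + 1*(-1/158))² = (888 - 1/158)² = (140303/158)² = 19684931809/24964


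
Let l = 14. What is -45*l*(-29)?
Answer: 18270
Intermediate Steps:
-45*l*(-29) = -45*14*(-29) = -630*(-29) = 18270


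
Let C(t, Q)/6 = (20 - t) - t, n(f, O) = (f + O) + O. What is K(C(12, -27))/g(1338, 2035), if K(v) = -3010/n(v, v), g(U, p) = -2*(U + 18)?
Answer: -1505/97632 ≈ -0.015415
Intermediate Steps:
n(f, O) = f + 2*O (n(f, O) = (O + f) + O = f + 2*O)
g(U, p) = -36 - 2*U (g(U, p) = -2*(18 + U) = -36 - 2*U)
C(t, Q) = 120 - 12*t (C(t, Q) = 6*((20 - t) - t) = 6*(20 - 2*t) = 120 - 12*t)
K(v) = -3010/(3*v) (K(v) = -3010/(v + 2*v) = -3010*1/(3*v) = -3010/(3*v))
K(C(12, -27))/g(1338, 2035) = (-3010/(3*(120 - 12*12)))/(-36 - 2*1338) = (-3010/(3*(120 - 144)))/(-36 - 2676) = -3010/3/(-24)/(-2712) = -3010/3*(-1/24)*(-1/2712) = (1505/36)*(-1/2712) = -1505/97632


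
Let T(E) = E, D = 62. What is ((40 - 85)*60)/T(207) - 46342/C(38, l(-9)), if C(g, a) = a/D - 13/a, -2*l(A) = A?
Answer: 1188563556/72289 ≈ 16442.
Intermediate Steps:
l(A) = -A/2
C(g, a) = -13/a + a/62 (C(g, a) = a/62 - 13/a = -13/a + a/62)
((40 - 85)*60)/T(207) - 46342/C(38, l(-9)) = ((40 - 85)*60)/207 - 46342/(-13/((-1/2*(-9))) + (-1/2*(-9))/62) = -45*60*(1/207) - 46342/(-13/9/2 + (1/62)*(9/2)) = -2700*1/207 - 46342/(-13*2/9 + 9/124) = -300/23 - 46342/(-26/9 + 9/124) = -300/23 - 46342/(-3143/1116) = -300/23 - 46342*(-1116/3143) = -300/23 + 51717672/3143 = 1188563556/72289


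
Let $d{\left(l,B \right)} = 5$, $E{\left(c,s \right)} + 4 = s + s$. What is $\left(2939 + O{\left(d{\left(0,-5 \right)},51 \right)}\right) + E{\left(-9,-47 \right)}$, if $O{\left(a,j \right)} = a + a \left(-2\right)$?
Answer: $2836$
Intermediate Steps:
$E{\left(c,s \right)} = -4 + 2 s$ ($E{\left(c,s \right)} = -4 + \left(s + s\right) = -4 + 2 s$)
$O{\left(a,j \right)} = - a$ ($O{\left(a,j \right)} = a - 2 a = - a$)
$\left(2939 + O{\left(d{\left(0,-5 \right)},51 \right)}\right) + E{\left(-9,-47 \right)} = \left(2939 - 5\right) + \left(-4 + 2 \left(-47\right)\right) = \left(2939 - 5\right) - 98 = 2934 - 98 = 2836$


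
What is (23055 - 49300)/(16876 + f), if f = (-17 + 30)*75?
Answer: -26245/17851 ≈ -1.4702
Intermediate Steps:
f = 975 (f = 13*75 = 975)
(23055 - 49300)/(16876 + f) = (23055 - 49300)/(16876 + 975) = -26245/17851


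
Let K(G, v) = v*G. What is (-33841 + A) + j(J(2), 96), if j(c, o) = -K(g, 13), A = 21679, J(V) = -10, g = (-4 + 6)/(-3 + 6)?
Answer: -36512/3 ≈ -12171.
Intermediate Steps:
g = 2/3 ≈ 0.66667
K(G, v) = G*v
j(c, o) = -26/3 (j(c, o) = -2*13/3 = -1*26/3 = -26/3)
(-33841 + A) + j(J(2), 96) = (-33841 + 21679) - 26/3 = -12162 - 26/3 = -36512/3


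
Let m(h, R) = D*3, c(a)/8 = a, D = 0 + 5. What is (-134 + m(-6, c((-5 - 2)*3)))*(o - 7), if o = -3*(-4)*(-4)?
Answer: 6545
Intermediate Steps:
D = 5
c(a) = 8*a
o = -48 (o = 12*(-4) = -48)
m(h, R) = 15 (m(h, R) = 5*3 = 15)
(-134 + m(-6, c((-5 - 2)*3)))*(o - 7) = (-134 + 15)*(-48 - 7) = -119*(-55) = 6545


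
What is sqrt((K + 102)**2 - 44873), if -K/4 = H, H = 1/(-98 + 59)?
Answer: I*sqrt(52395509)/39 ≈ 185.6*I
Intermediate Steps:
H = -1/39 (H = 1/(-39) = -1/39 ≈ -0.025641)
K = 4/39 (K = -4*(-1/39) = 4/39 ≈ 0.10256)
sqrt((K + 102)**2 - 44873) = sqrt((4/39 + 102)**2 - 44873) = sqrt((3982/39)**2 - 44873) = sqrt(15856324/1521 - 44873) = sqrt(-52395509/1521) = I*sqrt(52395509)/39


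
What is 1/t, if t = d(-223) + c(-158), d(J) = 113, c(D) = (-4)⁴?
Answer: 1/369 ≈ 0.0027100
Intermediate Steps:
c(D) = 256
t = 369 (t = 113 + 256 = 369)
1/t = 1/369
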